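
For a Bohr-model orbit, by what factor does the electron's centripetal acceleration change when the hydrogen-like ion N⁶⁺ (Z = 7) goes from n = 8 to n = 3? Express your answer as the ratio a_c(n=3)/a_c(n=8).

a_c ∝ Z^3 · n^-4; with Z fixed, a_c ∝ n^-4.
a_c(n=3)/a_c(n=8) = (3/8)^-4 = 4096/81

4096/81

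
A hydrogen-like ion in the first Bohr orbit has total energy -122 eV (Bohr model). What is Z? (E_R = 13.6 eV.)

E_n = −E_R Z²/n² ⇒ Z² = −E_n n²/E_R = 122 × 1² / 13.6 ≈ 8.97
Z = 3

3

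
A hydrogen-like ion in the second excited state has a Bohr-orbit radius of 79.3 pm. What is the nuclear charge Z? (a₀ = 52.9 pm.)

6

r_n = n²a₀/Z ⇒ Z = n²a₀/r = 3² × 52.9 / 79.3 ≈ 6.00
Z = 6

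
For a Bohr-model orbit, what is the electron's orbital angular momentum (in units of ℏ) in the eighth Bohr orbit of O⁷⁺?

8

L_n = nℏ, so L/ℏ = n = 8.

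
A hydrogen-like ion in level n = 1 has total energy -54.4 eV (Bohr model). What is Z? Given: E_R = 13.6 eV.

2

E_n = −E_R Z²/n² ⇒ Z² = −E_n n²/E_R = 54.4 × 1² / 13.6 ≈ 4.00
Z = 2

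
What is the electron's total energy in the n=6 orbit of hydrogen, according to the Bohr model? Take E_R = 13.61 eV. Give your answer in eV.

-0.3781 eV

E_n = −E_R·Z²/n² = −13.61 × 1²/6² = -0.3781 eV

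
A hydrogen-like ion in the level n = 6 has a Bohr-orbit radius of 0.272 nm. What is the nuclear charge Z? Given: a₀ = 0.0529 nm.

7

r_n = n²a₀/Z ⇒ Z = n²a₀/r = 6² × 0.0529 / 0.272 ≈ 7.00
Z = 7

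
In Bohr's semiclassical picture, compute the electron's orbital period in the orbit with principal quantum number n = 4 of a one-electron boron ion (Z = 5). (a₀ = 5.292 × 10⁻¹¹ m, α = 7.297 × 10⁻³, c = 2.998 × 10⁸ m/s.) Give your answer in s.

3.891 × 10⁻¹⁶ s

r = n²a₀/Z = 4²·5.292 × 10⁻¹¹/5 = 1.693 × 10⁻¹⁰ m
v = Zαc/n = 5·0.007297·2.998 × 10⁸/4 = 2.735 × 10⁶ m/s
T = 2πr/v = 3.891 × 10⁻¹⁶ s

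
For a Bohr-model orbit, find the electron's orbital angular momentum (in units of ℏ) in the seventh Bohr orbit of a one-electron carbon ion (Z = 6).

7

L_n = nℏ, so L/ℏ = n = 7.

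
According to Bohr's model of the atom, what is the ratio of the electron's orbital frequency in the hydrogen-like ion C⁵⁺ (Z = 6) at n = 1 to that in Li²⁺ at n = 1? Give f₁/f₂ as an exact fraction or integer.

f ∝ Z^2 · n^-3
f₁/f₂ = (6/3)^2 · (1/1)^-3 = 4

4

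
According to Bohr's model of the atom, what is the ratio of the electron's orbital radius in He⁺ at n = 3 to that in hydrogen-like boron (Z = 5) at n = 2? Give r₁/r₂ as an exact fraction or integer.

r ∝ Z^-1 · n^2
r₁/r₂ = (2/5)^-1 · (3/2)^2 = 45/8

45/8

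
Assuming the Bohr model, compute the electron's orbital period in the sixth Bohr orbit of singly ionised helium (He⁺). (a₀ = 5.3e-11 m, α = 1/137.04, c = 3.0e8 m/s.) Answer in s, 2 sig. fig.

8.2e-15 s

r = n²a₀/Z = 6²·5.3e-11/2 = 9.5e-10 m
v = Zαc/n = 2·0.0073·3.0e8/6 = 7.3e5 m/s
T = 2πr/v = 8.2e-15 s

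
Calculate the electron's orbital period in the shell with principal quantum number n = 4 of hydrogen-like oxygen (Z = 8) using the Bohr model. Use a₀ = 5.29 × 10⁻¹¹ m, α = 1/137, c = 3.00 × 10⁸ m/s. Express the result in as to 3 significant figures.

152 as

r = n²a₀/Z = 4²·5.29 × 10⁻¹¹/8 = 1.06 × 10⁻¹⁰ m
v = Zαc/n = 8·0.00730·3.00 × 10⁸/4 = 4.38 × 10⁶ m/s
T = 2πr/v = 1.52 × 10⁻¹⁶ s = 152 as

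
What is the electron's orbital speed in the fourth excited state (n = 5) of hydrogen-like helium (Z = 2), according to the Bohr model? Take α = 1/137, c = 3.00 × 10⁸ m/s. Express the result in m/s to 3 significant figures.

v_n = Zαc/n = 2 × 0.00730 × 3.00 × 10⁸ / 5
    = 8.76 × 10⁵ m/s

8.76 × 10⁵ m/s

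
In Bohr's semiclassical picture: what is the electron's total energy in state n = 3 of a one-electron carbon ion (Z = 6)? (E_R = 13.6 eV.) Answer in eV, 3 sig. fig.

-54.4 eV

E_n = −E_R·Z²/n² = −13.6 × 6²/3² = -54.4 eV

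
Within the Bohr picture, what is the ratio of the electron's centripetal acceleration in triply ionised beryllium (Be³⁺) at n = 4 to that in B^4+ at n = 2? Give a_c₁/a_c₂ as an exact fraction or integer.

4/125

a_c ∝ Z^3 · n^-4
a_c₁/a_c₂ = (4/5)^3 · (4/2)^-4 = 4/125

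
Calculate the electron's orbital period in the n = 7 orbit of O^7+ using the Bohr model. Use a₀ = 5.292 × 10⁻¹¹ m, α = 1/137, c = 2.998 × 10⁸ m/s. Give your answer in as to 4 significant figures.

814.3 as

r = n²a₀/Z = 7²·5.292 × 10⁻¹¹/8 = 3.241 × 10⁻¹⁰ m
v = Zαc/n = 8·0.007299·2.998 × 10⁸/7 = 2.501 × 10⁶ m/s
T = 2πr/v = 8.143 × 10⁻¹⁶ s = 814.3 as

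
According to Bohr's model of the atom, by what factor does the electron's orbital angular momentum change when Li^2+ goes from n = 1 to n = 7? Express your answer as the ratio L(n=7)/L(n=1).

7

L = nℏ depends only on n, so L ∝ n.
L(n=7)/L(n=1) = (7/1)^1 = 7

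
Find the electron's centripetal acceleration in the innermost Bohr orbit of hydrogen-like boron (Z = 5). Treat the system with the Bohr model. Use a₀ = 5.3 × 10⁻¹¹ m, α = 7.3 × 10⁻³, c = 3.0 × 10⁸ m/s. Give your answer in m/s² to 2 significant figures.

r = n²a₀/Z = 1.1 × 10⁻¹¹ m, v = Zαc/n = 1.1 × 10⁷ m/s
a = v²/r = (1.1 × 10⁷)² / 1.1 × 10⁻¹¹ = 1.1 × 10²⁵ m/s²

1.1 × 10²⁵ m/s²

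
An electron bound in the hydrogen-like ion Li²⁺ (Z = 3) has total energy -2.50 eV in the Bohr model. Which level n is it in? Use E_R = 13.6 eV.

E_n = −E_R Z²/n² ⇒ n² = E_R Z²/(−E_n) = 13.6 × 3² / 2.50 ≈ 48.96
n = 7

7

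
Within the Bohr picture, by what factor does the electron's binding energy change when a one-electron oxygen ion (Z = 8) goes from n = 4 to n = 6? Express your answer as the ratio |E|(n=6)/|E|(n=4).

4/9

|E| ∝ Z^2 · n^-2; with Z fixed, |E| ∝ n^-2.
|E|(n=6)/|E|(n=4) = (6/4)^-2 = 4/9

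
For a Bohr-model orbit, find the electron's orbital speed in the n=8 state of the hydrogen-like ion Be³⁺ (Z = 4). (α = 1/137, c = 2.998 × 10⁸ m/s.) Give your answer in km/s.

v_n = Zαc/n = 4 × 0.007299 × 2.998 × 10⁸ / 8
    = 1094 km/s

1094 km/s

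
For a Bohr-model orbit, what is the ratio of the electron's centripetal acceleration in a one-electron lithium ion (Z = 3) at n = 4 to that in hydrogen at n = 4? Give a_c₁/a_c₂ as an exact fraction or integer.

27

a_c ∝ Z^3 · n^-4
a_c₁/a_c₂ = (3/1)^3 · (4/4)^-4 = 27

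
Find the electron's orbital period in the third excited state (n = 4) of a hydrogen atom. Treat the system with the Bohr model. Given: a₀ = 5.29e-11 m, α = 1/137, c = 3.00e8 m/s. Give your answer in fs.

r = n²a₀/Z = 4²·5.29e-11/1 = 8.46e-10 m
v = Zαc/n = 1·0.00730·3.00e8/4 = 5.47e5 m/s
T = 2πr/v = 9.71e-15 s = 9.71 fs

9.71 fs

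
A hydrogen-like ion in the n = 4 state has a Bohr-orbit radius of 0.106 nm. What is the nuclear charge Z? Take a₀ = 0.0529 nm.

8

r_n = n²a₀/Z ⇒ Z = n²a₀/r = 4² × 0.0529 / 0.106 ≈ 7.98
Z = 8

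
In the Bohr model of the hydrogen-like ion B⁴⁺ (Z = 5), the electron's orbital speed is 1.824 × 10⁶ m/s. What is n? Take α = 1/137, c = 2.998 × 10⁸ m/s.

v_n = Zαc/n ⇒ n = Zαc/v = 5 × 0.007299 × 2.998 × 10⁸ / 1.824 × 10⁶ ≈ 6.00
n = 6

6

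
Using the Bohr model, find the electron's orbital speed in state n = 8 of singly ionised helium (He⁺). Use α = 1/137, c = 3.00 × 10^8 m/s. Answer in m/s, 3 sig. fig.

5.47 × 10^5 m/s

v_n = Zαc/n = 2 × 0.00730 × 3.00 × 10^8 / 8
    = 5.47 × 10^5 m/s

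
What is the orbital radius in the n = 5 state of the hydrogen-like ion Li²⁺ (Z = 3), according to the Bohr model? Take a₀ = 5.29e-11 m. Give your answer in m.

4.41e-10 m

r_n = n²a₀/Z = 5² × 5.29e-11 / 3
    = 25 × 5.29e-11 / 3 = 4.41e-10 m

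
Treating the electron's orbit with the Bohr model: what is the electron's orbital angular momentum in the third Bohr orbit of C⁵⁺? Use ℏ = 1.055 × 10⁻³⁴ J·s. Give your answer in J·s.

3.165 × 10⁻³⁴ J·s

L_n = nℏ = 3 × 1.055 × 10⁻³⁴ = 3.165 × 10⁻³⁴ J·s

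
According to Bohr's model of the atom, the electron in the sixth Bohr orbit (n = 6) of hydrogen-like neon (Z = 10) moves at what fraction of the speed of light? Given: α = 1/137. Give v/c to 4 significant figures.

v_n = Zαc/n, so v/c = Zα/n = 10 × 0.007299 / 6 = 0.01217

0.01217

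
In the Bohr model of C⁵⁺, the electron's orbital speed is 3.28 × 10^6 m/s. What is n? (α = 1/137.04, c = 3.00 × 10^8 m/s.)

4

v_n = Zαc/n ⇒ n = Zαc/v = 6 × 0.00730 × 3.00 × 10^8 / 3.28 × 10^6 ≈ 4.00
n = 4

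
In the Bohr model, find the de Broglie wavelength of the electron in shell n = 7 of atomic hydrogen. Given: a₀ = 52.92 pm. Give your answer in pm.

2328 pm

The Bohr quantisation condition is nλ = 2πr_n.
r_n = n²a₀/Z = 2593 pm
λ = 2πr_n/n = 2π·2593/7 = 2328 pm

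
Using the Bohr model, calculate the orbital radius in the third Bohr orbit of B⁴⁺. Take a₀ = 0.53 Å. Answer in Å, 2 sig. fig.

0.95 Å

r_n = n²a₀/Z = 3² × 0.53 / 5
    = 9 × 0.53 / 5 = 0.95 Å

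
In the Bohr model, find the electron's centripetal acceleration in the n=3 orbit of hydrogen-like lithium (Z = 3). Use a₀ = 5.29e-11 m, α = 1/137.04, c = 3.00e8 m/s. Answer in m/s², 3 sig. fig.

r = n²a₀/Z = 1.59e-10 m, v = Zαc/n = 2.19e6 m/s
a = v²/r = (2.19e6)² / 1.59e-10 = 3.02e22 m/s²

3.02e22 m/s²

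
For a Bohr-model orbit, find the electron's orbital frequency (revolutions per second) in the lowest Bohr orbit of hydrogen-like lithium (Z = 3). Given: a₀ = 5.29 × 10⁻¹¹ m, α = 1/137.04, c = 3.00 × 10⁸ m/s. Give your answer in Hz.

5.93 × 10¹⁶ Hz

r = n²a₀/Z = 1.76 × 10⁻¹¹ m, v = Zαc/n = 6.57 × 10⁶ m/s
f = v/(2πr) = 5.93 × 10¹⁶ Hz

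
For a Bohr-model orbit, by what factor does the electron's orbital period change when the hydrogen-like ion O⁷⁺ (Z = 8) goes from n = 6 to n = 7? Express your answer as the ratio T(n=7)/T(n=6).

343/216

T ∝ Z^-2 · n^3; with Z fixed, T ∝ n^3.
T(n=7)/T(n=6) = (7/6)^3 = 343/216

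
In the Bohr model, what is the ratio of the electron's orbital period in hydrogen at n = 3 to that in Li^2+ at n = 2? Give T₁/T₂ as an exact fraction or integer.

T ∝ Z^-2 · n^3
T₁/T₂ = (1/3)^-2 · (3/2)^3 = 243/8

243/8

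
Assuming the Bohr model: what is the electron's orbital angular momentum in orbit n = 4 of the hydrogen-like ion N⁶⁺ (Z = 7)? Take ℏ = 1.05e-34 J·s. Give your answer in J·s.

4.20e-34 J·s

L_n = nℏ = 4 × 1.05e-34 = 4.20e-34 J·s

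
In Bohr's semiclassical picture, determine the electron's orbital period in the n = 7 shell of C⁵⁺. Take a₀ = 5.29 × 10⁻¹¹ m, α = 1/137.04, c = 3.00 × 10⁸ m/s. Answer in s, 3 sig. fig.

r = n²a₀/Z = 7²·5.29 × 10⁻¹¹/6 = 4.32 × 10⁻¹⁰ m
v = Zαc/n = 6·0.00730·3.00 × 10⁸/7 = 1.88 × 10⁶ m/s
T = 2πr/v = 1.45 × 10⁻¹⁵ s

1.45 × 10⁻¹⁵ s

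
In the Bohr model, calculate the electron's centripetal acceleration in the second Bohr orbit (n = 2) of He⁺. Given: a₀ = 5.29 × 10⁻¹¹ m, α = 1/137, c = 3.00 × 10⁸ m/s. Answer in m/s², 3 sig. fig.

r = n²a₀/Z = 1.06 × 10⁻¹⁰ m, v = Zαc/n = 2.19 × 10⁶ m/s
a = v²/r = (2.19 × 10⁶)² / 1.06 × 10⁻¹⁰ = 4.53 × 10²² m/s²

4.53 × 10²² m/s²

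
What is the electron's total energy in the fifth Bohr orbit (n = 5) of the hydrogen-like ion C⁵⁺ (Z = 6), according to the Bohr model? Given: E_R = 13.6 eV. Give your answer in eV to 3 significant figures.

-19.6 eV

E_n = −E_R·Z²/n² = −13.6 × 6²/5² = -19.6 eV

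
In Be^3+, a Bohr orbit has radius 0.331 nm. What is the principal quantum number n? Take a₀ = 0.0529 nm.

r_n = n²a₀/Z ⇒ n² = rZ/a₀ = 0.331 × 4 / 0.0529 ≈ 25.03
n = 5

5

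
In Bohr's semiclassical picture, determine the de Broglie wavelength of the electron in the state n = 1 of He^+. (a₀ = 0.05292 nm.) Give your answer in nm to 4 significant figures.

0.1663 nm

The Bohr quantisation condition is nλ = 2πr_n.
r_n = n²a₀/Z = 0.02646 nm
λ = 2πr_n/n = 2π·0.02646/1 = 0.1663 nm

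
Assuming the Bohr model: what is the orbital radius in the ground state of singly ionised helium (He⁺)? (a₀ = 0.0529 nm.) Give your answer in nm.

0.0265 nm

r_n = n²a₀/Z = 1² × 0.0529 / 2
    = 1 × 0.0529 / 2 = 0.0265 nm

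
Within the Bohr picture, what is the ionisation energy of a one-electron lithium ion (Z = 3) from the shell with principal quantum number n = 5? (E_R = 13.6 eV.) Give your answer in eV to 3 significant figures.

4.90 eV

E_n = −E_R·Z²/n² = −13.6 × 3²/5² eV = -4.90 eV
Ionisation energy = −E_n = 4.90 eV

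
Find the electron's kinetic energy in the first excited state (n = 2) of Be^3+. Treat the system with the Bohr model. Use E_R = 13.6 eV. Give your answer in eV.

For a Coulomb orbit the virial theorem gives K = −E_n.
E_n = −E_R·Z²/n², so K = E_R·Z²/n² = 13.6 × 4²/2² = 54.4 eV

54.4 eV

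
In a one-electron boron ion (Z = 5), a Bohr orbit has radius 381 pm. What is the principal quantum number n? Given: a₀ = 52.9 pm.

r_n = n²a₀/Z ⇒ n² = rZ/a₀ = 381 × 5 / 52.9 ≈ 36.01
n = 6

6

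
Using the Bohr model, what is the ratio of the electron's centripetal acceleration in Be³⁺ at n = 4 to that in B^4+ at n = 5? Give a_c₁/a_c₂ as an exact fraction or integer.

a_c ∝ Z^3 · n^-4
a_c₁/a_c₂ = (4/5)^3 · (4/5)^-4 = 5/4

5/4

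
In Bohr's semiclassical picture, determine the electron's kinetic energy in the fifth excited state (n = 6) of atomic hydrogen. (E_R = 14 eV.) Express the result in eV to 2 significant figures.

For a Coulomb orbit the virial theorem gives K = −E_n.
E_n = −E_R·Z²/n², so K = E_R·Z²/n² = 14 × 1²/6² = 0.39 eV

0.39 eV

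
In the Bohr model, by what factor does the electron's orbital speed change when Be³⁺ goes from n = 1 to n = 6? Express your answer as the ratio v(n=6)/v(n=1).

1/6

v ∝ Z^1 · n^-1; with Z fixed, v ∝ n^-1.
v(n=6)/v(n=1) = (6/1)^-1 = 1/6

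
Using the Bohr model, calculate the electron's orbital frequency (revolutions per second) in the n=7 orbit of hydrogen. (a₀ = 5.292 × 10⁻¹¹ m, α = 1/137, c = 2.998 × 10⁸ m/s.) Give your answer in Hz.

r = n²a₀/Z = 2.593 × 10⁻⁹ m, v = Zαc/n = 3.126 × 10⁵ m/s
f = v/(2πr) = 1.919 × 10¹³ Hz

1.919 × 10¹³ Hz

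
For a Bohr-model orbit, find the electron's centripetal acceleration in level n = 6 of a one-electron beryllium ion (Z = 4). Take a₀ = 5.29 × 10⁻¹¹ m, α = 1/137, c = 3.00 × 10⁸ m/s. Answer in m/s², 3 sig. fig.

4.48 × 10²¹ m/s²

r = n²a₀/Z = 4.76 × 10⁻¹⁰ m, v = Zαc/n = 1.46 × 10⁶ m/s
a = v²/r = (1.46 × 10⁶)² / 4.76 × 10⁻¹⁰ = 4.48 × 10²¹ m/s²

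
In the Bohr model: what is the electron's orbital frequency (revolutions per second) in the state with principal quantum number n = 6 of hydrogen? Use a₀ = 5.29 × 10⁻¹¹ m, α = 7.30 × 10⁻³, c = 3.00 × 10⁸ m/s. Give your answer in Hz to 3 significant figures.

3.05 × 10¹³ Hz

r = n²a₀/Z = 1.90 × 10⁻⁹ m, v = Zαc/n = 3.65 × 10⁵ m/s
f = v/(2πr) = 3.05 × 10¹³ Hz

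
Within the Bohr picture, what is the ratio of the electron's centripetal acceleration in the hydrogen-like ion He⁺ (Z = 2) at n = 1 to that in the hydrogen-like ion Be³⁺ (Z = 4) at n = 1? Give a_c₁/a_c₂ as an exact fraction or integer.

a_c ∝ Z^3 · n^-4
a_c₁/a_c₂ = (2/4)^3 · (1/1)^-4 = 1/8

1/8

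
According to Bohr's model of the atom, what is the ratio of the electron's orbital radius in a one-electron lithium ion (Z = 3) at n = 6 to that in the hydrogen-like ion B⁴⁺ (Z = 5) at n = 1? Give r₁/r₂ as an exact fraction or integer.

r ∝ Z^-1 · n^2
r₁/r₂ = (3/5)^-1 · (6/1)^2 = 60

60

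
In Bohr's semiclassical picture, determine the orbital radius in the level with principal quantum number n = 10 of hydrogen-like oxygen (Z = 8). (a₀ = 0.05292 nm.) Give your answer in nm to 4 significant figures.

r_n = n²a₀/Z = 10² × 0.05292 / 8
    = 100 × 0.05292 / 8 = 0.6615 nm

0.6615 nm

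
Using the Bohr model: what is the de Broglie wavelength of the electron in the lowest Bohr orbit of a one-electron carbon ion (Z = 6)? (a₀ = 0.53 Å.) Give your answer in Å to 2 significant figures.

0.56 Å

The Bohr quantisation condition is nλ = 2πr_n.
r_n = n²a₀/Z = 0.088 Å
λ = 2πr_n/n = 2π·0.088/1 = 0.56 Å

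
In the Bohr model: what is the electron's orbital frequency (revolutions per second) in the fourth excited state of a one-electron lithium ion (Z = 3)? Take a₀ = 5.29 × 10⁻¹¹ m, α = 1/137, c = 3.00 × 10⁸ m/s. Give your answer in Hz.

4.74 × 10¹⁴ Hz

r = n²a₀/Z = 4.41 × 10⁻¹⁰ m, v = Zαc/n = 1.31 × 10⁶ m/s
f = v/(2πr) = 4.74 × 10¹⁴ Hz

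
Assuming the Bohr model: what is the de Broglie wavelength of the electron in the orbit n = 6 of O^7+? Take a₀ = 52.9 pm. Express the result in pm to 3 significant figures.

The Bohr quantisation condition is nλ = 2πr_n.
r_n = n²a₀/Z = 238 pm
λ = 2πr_n/n = 2π·238/6 = 249 pm

249 pm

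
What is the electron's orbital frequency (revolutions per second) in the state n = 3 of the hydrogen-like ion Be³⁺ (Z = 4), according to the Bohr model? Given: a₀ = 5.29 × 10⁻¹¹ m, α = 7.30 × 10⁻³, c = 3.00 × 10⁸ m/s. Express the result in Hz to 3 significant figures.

r = n²a₀/Z = 1.19 × 10⁻¹⁰ m, v = Zαc/n = 2.92 × 10⁶ m/s
f = v/(2πr) = 3.90 × 10¹⁵ Hz

3.90 × 10¹⁵ Hz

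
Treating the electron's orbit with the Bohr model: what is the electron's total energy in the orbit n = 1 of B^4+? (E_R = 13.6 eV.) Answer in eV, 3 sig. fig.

E_n = −E_R·Z²/n² = −13.6 × 5²/1² = -340 eV

-340 eV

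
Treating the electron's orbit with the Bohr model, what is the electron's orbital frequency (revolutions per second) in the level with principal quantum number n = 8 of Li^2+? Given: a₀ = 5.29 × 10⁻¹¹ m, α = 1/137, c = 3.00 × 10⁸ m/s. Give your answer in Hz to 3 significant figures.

r = n²a₀/Z = 1.13 × 10⁻⁹ m, v = Zαc/n = 8.21 × 10⁵ m/s
f = v/(2πr) = 1.16 × 10¹⁴ Hz

1.16 × 10¹⁴ Hz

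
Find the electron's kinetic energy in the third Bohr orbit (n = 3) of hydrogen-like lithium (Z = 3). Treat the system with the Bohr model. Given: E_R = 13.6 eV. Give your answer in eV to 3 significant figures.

For a Coulomb orbit the virial theorem gives K = −E_n.
E_n = −E_R·Z²/n², so K = E_R·Z²/n² = 13.6 × 3²/3² = 13.6 eV

13.6 eV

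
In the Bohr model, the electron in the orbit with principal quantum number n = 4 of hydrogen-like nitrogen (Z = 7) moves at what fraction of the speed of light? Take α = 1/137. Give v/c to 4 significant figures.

0.01277

v_n = Zαc/n, so v/c = Zα/n = 7 × 0.007299 / 4 = 0.01277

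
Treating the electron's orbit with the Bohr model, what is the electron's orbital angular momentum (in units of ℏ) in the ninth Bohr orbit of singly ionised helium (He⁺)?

L_n = nℏ, so L/ℏ = n = 9.

9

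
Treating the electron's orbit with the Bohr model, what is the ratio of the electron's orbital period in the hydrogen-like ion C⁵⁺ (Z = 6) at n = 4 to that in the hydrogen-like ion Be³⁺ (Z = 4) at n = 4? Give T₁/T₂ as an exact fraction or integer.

T ∝ Z^-2 · n^3
T₁/T₂ = (6/4)^-2 · (4/4)^3 = 4/9

4/9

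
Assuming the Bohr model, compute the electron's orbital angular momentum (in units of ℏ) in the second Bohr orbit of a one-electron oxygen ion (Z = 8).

2

L_n = nℏ, so L/ℏ = n = 2.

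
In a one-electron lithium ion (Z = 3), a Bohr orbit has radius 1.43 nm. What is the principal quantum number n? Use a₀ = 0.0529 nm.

9

r_n = n²a₀/Z ⇒ n² = rZ/a₀ = 1.43 × 3 / 0.0529 ≈ 81.10
n = 9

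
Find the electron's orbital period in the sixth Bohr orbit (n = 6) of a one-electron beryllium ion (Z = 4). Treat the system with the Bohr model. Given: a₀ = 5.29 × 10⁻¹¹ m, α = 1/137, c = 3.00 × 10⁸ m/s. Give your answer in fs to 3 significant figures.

r = n²a₀/Z = 6²·5.29 × 10⁻¹¹/4 = 4.76 × 10⁻¹⁰ m
v = Zαc/n = 4·0.00730·3.00 × 10⁸/6 = 1.46 × 10⁶ m/s
T = 2πr/v = 2.05 × 10⁻¹⁵ s = 2.05 fs

2.05 fs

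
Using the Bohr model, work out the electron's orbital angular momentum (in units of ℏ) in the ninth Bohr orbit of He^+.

L_n = nℏ, so L/ℏ = n = 9.

9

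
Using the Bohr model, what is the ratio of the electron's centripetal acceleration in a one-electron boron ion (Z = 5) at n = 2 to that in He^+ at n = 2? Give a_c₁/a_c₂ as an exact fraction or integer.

125/8

a_c ∝ Z^3 · n^-4
a_c₁/a_c₂ = (5/2)^3 · (2/2)^-4 = 125/8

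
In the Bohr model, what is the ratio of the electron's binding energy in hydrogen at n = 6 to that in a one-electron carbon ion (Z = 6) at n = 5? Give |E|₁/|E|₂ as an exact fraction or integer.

25/1296

|E| ∝ Z^2 · n^-2
|E|₁/|E|₂ = (1/6)^2 · (6/5)^-2 = 25/1296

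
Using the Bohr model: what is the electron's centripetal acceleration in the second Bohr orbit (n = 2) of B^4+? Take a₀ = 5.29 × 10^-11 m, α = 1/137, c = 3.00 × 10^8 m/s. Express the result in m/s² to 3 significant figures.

7.08 × 10^23 m/s²

r = n²a₀/Z = 4.23 × 10^-11 m, v = Zαc/n = 5.47 × 10^6 m/s
a = v²/r = (5.47 × 10^6)² / 4.23 × 10^-11 = 7.08 × 10^23 m/s²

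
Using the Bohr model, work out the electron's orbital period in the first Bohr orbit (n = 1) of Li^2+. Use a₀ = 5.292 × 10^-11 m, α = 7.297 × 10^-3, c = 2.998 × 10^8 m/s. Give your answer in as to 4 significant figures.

16.89 as

r = n²a₀/Z = 1²·5.292 × 10^-11/3 = 1.764 × 10^-11 m
v = Zαc/n = 3·0.007297·2.998 × 10^8/1 = 6.563 × 10^6 m/s
T = 2πr/v = 1.689 × 10^-17 s = 16.89 as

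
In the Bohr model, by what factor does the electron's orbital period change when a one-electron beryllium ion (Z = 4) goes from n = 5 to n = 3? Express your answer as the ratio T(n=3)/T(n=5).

T ∝ Z^-2 · n^3; with Z fixed, T ∝ n^3.
T(n=3)/T(n=5) = (3/5)^3 = 27/125

27/125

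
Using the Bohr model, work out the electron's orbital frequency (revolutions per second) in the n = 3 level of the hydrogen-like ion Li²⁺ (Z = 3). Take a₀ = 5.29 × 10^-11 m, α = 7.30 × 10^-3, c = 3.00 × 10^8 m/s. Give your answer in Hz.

r = n²a₀/Z = 1.59 × 10^-10 m, v = Zαc/n = 2.19 × 10^6 m/s
f = v/(2πr) = 2.20 × 10^15 Hz

2.20 × 10^15 Hz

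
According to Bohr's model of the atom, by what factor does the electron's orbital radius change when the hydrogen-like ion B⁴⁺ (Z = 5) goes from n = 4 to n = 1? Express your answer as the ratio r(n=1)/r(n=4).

r ∝ Z^-1 · n^2; with Z fixed, r ∝ n^2.
r(n=1)/r(n=4) = (1/4)^2 = 1/16

1/16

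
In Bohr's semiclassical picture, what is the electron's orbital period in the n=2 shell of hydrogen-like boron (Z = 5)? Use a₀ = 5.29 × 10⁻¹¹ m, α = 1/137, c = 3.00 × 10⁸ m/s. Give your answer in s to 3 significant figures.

4.86 × 10⁻¹⁷ s

r = n²a₀/Z = 2²·5.29 × 10⁻¹¹/5 = 4.23 × 10⁻¹¹ m
v = Zαc/n = 5·0.00730·3.00 × 10⁸/2 = 5.47 × 10⁶ m/s
T = 2πr/v = 4.86 × 10⁻¹⁷ s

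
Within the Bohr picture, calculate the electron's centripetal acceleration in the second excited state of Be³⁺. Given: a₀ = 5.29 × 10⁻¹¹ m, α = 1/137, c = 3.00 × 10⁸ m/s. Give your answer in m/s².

7.16 × 10²² m/s²

r = n²a₀/Z = 1.19 × 10⁻¹⁰ m, v = Zαc/n = 2.92 × 10⁶ m/s
a = v²/r = (2.92 × 10⁶)² / 1.19 × 10⁻¹⁰ = 7.16 × 10²² m/s²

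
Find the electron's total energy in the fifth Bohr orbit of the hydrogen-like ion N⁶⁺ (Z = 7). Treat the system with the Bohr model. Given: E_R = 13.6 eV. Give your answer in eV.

E_n = −E_R·Z²/n² = −13.6 × 7²/5² = -26.7 eV

-26.7 eV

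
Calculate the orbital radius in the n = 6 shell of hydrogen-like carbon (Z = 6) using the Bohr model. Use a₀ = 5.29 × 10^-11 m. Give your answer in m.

3.17 × 10^-10 m

r_n = n²a₀/Z = 6² × 5.29 × 10^-11 / 6
    = 36 × 5.29 × 10^-11 / 6 = 3.17 × 10^-10 m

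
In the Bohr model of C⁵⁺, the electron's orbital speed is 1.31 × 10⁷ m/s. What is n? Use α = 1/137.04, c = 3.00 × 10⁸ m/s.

v_n = Zαc/n ⇒ n = Zαc/v = 6 × 0.00730 × 3.00 × 10⁸ / 1.31 × 10⁷ ≈ 1.00
n = 1

1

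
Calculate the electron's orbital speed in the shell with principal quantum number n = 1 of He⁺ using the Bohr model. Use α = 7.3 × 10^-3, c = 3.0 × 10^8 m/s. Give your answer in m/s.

v_n = Zαc/n = 2 × 0.0073 × 3.0 × 10^8 / 1
    = 4.4 × 10^6 m/s

4.4 × 10^6 m/s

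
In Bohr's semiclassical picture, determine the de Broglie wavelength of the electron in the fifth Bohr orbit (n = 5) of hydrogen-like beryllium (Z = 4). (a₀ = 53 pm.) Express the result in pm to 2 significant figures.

The Bohr quantisation condition is nλ = 2πr_n.
r_n = n²a₀/Z = 330 pm
λ = 2πr_n/n = 2π·330/5 = 420 pm

420 pm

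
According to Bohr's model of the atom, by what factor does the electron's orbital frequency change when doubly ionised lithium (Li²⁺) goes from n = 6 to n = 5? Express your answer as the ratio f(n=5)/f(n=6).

f ∝ Z^2 · n^-3; with Z fixed, f ∝ n^-3.
f(n=5)/f(n=6) = (5/6)^-3 = 216/125

216/125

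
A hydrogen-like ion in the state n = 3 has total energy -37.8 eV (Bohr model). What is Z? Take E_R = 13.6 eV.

E_n = −E_R Z²/n² ⇒ Z² = −E_n n²/E_R = 37.8 × 3² / 13.6 ≈ 25.01
Z = 5

5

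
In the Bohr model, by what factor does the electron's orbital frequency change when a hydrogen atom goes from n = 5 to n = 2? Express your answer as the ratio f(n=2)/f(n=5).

125/8

f ∝ Z^2 · n^-3; with Z fixed, f ∝ n^-3.
f(n=2)/f(n=5) = (2/5)^-3 = 125/8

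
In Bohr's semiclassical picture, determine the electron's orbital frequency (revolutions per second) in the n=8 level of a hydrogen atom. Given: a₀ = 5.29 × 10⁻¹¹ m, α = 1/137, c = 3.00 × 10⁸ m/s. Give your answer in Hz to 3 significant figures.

1.29 × 10¹³ Hz

r = n²a₀/Z = 3.39 × 10⁻⁹ m, v = Zαc/n = 2.74 × 10⁵ m/s
f = v/(2πr) = 1.29 × 10¹³ Hz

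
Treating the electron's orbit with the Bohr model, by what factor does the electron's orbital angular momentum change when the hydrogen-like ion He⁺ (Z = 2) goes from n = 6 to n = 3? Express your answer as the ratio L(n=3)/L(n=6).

L = nℏ depends only on n, so L ∝ n.
L(n=3)/L(n=6) = (3/6)^1 = 1/2

1/2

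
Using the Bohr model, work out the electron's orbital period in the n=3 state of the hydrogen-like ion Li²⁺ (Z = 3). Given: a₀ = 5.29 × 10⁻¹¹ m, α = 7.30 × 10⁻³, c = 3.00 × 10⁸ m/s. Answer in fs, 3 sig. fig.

r = n²a₀/Z = 3²·5.29 × 10⁻¹¹/3 = 1.59 × 10⁻¹⁰ m
v = Zαc/n = 3·0.00730·3.00 × 10⁸/3 = 2.19 × 10⁶ m/s
T = 2πr/v = 4.55 × 10⁻¹⁶ s = 0.455 fs

0.455 fs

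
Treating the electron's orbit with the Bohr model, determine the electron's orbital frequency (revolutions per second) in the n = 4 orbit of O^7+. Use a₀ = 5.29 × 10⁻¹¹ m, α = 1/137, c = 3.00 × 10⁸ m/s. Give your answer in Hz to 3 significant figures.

r = n²a₀/Z = 1.06 × 10⁻¹⁰ m, v = Zαc/n = 4.38 × 10⁶ m/s
f = v/(2πr) = 6.59 × 10¹⁵ Hz

6.59 × 10¹⁵ Hz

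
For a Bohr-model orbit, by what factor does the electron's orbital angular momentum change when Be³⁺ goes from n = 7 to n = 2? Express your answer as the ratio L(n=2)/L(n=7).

L = nℏ depends only on n, so L ∝ n.
L(n=2)/L(n=7) = (2/7)^1 = 2/7

2/7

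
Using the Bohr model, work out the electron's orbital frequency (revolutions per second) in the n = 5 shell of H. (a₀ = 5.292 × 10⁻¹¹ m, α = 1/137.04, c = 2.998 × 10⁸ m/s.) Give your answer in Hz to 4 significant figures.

5.263 × 10¹³ Hz

r = n²a₀/Z = 1.323 × 10⁻⁹ m, v = Zαc/n = 4.375 × 10⁵ m/s
f = v/(2πr) = 5.263 × 10¹³ Hz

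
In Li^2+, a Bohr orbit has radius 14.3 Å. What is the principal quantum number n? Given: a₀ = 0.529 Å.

9

r_n = n²a₀/Z ⇒ n² = rZ/a₀ = 14.3 × 3 / 0.529 ≈ 81.10
n = 9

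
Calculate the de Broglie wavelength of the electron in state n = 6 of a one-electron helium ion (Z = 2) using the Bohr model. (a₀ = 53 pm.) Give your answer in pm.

1000 pm

The Bohr quantisation condition is nλ = 2πr_n.
r_n = n²a₀/Z = 950 pm
λ = 2πr_n/n = 2π·950/6 = 1000 pm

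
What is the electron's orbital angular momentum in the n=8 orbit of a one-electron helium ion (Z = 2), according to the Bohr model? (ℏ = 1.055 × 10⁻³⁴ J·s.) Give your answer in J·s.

L_n = nℏ = 8 × 1.055 × 10⁻³⁴ = 8.440 × 10⁻³⁴ J·s

8.440 × 10⁻³⁴ J·s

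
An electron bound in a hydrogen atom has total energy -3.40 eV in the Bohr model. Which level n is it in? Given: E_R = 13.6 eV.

2

E_n = −E_R Z²/n² ⇒ n² = E_R Z²/(−E_n) = 13.6 × 1² / 3.40 ≈ 4.00
n = 2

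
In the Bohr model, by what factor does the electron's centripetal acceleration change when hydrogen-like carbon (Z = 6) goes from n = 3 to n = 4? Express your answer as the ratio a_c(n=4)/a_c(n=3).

a_c ∝ Z^3 · n^-4; with Z fixed, a_c ∝ n^-4.
a_c(n=4)/a_c(n=3) = (4/3)^-4 = 81/256

81/256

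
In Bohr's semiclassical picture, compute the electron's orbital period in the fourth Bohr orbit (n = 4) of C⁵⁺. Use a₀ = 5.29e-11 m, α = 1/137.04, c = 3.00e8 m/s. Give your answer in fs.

0.270 fs

r = n²a₀/Z = 4²·5.29e-11/6 = 1.41e-10 m
v = Zαc/n = 6·0.00730·3.00e8/4 = 3.28e6 m/s
T = 2πr/v = 2.70e-16 s = 0.270 fs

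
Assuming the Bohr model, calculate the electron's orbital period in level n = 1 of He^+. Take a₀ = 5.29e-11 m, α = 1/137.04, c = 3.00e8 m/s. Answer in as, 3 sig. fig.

38.0 as

r = n²a₀/Z = 1²·5.29e-11/2 = 2.65e-11 m
v = Zαc/n = 2·0.00730·3.00e8/1 = 4.38e6 m/s
T = 2πr/v = 3.80e-17 s = 38.0 as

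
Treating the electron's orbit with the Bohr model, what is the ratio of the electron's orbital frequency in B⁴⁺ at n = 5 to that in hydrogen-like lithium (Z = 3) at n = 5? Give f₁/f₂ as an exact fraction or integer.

f ∝ Z^2 · n^-3
f₁/f₂ = (5/3)^2 · (5/5)^-3 = 25/9

25/9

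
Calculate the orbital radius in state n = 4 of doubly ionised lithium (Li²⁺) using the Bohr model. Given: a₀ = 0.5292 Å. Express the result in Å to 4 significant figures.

2.822 Å

r_n = n²a₀/Z = 4² × 0.5292 / 3
    = 16 × 0.5292 / 3 = 2.822 Å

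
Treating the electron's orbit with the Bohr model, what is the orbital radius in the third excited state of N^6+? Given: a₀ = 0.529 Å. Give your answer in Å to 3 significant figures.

1.21 Å

r_n = n²a₀/Z = 4² × 0.529 / 7
    = 16 × 0.529 / 7 = 1.21 Å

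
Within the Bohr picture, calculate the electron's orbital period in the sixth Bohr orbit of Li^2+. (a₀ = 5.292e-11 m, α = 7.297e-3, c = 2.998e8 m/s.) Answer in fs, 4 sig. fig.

3.648 fs

r = n²a₀/Z = 6²·5.292e-11/3 = 6.350e-10 m
v = Zαc/n = 3·0.007297·2.998e8/6 = 1.094e6 m/s
T = 2πr/v = 3.648e-15 s = 3.648 fs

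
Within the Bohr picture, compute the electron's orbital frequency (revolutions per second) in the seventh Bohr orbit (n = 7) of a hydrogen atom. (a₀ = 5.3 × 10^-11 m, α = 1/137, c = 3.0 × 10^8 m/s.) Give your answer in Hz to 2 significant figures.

1.9 × 10^13 Hz

r = n²a₀/Z = 2.6 × 10^-9 m, v = Zαc/n = 3.1 × 10^5 m/s
f = v/(2πr) = 1.9 × 10^13 Hz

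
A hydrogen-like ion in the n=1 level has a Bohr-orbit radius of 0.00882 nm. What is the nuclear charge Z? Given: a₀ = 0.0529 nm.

r_n = n²a₀/Z ⇒ Z = n²a₀/r = 1² × 0.0529 / 0.00882 ≈ 6.00
Z = 6

6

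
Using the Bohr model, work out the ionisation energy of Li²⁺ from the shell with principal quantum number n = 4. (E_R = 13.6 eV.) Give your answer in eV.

7.65 eV

E_n = −E_R·Z²/n² = −13.6 × 3²/4² eV = -7.65 eV
Ionisation energy = −E_n = 7.65 eV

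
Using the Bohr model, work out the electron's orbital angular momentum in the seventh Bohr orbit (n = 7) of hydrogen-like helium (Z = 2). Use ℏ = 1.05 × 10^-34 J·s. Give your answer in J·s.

7.35 × 10^-34 J·s

L_n = nℏ = 7 × 1.05 × 10^-34 = 7.35 × 10^-34 J·s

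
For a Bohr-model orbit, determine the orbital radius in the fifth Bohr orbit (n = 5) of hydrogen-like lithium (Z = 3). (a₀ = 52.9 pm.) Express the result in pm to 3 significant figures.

r_n = n²a₀/Z = 5² × 52.9 / 3
    = 25 × 52.9 / 3 = 441 pm

441 pm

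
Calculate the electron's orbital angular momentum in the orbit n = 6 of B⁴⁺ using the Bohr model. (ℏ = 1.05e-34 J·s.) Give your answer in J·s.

L_n = nℏ = 6 × 1.05e-34 = 6.30e-34 J·s

6.30e-34 J·s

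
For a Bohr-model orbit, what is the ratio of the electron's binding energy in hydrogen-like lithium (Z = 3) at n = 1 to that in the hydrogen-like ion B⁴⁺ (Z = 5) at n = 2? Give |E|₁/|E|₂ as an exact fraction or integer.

36/25

|E| ∝ Z^2 · n^-2
|E|₁/|E|₂ = (3/5)^2 · (1/2)^-2 = 36/25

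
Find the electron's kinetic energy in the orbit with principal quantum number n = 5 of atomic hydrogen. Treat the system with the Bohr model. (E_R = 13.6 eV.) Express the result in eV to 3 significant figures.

0.544 eV

For a Coulomb orbit the virial theorem gives K = −E_n.
E_n = −E_R·Z²/n², so K = E_R·Z²/n² = 13.6 × 1²/5² = 0.544 eV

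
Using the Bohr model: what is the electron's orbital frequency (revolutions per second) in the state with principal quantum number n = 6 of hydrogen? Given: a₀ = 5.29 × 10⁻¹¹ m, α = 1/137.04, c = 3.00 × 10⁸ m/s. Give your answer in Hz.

r = n²a₀/Z = 1.90 × 10⁻⁹ m, v = Zαc/n = 3.65 × 10⁵ m/s
f = v/(2πr) = 3.05 × 10¹³ Hz

3.05 × 10¹³ Hz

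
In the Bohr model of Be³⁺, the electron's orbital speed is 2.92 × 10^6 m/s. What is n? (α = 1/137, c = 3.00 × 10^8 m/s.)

v_n = Zαc/n ⇒ n = Zαc/v = 4 × 0.00730 × 3.00 × 10^8 / 2.92 × 10^6 ≈ 3.00
n = 3

3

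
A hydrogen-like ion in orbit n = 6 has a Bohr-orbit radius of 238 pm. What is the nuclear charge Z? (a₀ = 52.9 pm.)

r_n = n²a₀/Z ⇒ Z = n²a₀/r = 6² × 52.9 / 238 ≈ 8.00
Z = 8

8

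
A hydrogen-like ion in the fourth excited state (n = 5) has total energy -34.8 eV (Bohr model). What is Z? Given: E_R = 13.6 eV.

8

E_n = −E_R Z²/n² ⇒ Z² = −E_n n²/E_R = 34.8 × 5² / 13.6 ≈ 63.97
Z = 8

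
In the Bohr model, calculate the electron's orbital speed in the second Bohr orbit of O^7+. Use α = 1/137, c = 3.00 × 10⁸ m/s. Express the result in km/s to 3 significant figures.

8760 km/s

v_n = Zαc/n = 8 × 0.00730 × 3.00 × 10⁸ / 2
    = 8760 km/s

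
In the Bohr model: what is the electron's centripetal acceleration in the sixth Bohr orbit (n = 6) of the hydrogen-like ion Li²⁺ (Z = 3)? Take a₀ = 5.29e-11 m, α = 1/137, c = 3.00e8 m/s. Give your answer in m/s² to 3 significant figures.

r = n²a₀/Z = 6.35e-10 m, v = Zαc/n = 1.09e6 m/s
a = v²/r = (1.09e6)² / 6.35e-10 = 1.89e21 m/s²

1.89e21 m/s²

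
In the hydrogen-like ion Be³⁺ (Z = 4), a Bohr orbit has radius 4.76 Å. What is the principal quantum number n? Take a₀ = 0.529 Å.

6

r_n = n²a₀/Z ⇒ n² = rZ/a₀ = 4.76 × 4 / 0.529 ≈ 35.99
n = 6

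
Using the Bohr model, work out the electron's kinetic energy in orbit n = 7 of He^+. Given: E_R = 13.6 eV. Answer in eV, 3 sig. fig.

1.11 eV

For a Coulomb orbit the virial theorem gives K = −E_n.
E_n = −E_R·Z²/n², so K = E_R·Z²/n² = 13.6 × 2²/7² = 1.11 eV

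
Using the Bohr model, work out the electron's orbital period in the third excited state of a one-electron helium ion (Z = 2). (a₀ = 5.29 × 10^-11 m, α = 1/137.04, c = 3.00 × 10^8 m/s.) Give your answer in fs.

2.43 fs

r = n²a₀/Z = 4²·5.29 × 10^-11/2 = 4.23 × 10^-10 m
v = Zαc/n = 2·0.00730·3.00 × 10^8/4 = 1.09 × 10^6 m/s
T = 2πr/v = 2.43 × 10^-15 s = 2.43 fs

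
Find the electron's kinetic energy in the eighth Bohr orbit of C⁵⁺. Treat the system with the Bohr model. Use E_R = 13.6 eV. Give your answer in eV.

7.65 eV

For a Coulomb orbit the virial theorem gives K = −E_n.
E_n = −E_R·Z²/n², so K = E_R·Z²/n² = 13.6 × 6²/8² = 7.65 eV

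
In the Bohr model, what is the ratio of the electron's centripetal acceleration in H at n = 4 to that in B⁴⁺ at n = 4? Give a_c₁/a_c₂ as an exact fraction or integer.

a_c ∝ Z^3 · n^-4
a_c₁/a_c₂ = (1/5)^3 · (4/4)^-4 = 1/125

1/125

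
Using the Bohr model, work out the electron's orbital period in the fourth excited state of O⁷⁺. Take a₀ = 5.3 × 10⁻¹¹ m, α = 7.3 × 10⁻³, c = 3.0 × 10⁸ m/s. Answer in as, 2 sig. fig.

300 as

r = n²a₀/Z = 5²·5.3 × 10⁻¹¹/8 = 1.7 × 10⁻¹⁰ m
v = Zαc/n = 8·0.0073·3.0 × 10⁸/5 = 3.5 × 10⁶ m/s
T = 2πr/v = 3.0 × 10⁻¹⁶ s = 300 as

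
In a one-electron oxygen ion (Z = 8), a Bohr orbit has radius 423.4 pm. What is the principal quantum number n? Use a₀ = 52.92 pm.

r_n = n²a₀/Z ⇒ n² = rZ/a₀ = 423.4 × 8 / 52.92 ≈ 64.01
n = 8

8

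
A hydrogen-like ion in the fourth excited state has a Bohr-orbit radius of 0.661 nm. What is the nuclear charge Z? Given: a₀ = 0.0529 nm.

2

r_n = n²a₀/Z ⇒ Z = n²a₀/r = 5² × 0.0529 / 0.661 ≈ 2.00
Z = 2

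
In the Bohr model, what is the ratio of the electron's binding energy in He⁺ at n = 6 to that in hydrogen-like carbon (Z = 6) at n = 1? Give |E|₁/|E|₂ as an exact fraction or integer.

|E| ∝ Z^2 · n^-2
|E|₁/|E|₂ = (2/6)^2 · (6/1)^-2 = 1/324

1/324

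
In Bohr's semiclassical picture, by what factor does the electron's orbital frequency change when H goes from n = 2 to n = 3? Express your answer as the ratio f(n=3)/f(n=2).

f ∝ Z^2 · n^-3; with Z fixed, f ∝ n^-3.
f(n=3)/f(n=2) = (3/2)^-3 = 8/27

8/27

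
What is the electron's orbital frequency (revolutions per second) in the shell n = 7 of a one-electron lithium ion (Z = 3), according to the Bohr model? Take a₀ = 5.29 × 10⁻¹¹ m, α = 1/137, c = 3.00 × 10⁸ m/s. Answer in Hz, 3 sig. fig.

1.73 × 10¹⁴ Hz

r = n²a₀/Z = 8.64 × 10⁻¹⁰ m, v = Zαc/n = 9.38 × 10⁵ m/s
f = v/(2πr) = 1.73 × 10¹⁴ Hz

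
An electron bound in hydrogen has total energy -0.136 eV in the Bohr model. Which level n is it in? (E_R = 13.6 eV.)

E_n = −E_R Z²/n² ⇒ n² = E_R Z²/(−E_n) = 13.6 × 1² / 0.136 ≈ 100.00
n = 10

10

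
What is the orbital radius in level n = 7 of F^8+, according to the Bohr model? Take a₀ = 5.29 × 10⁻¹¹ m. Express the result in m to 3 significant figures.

r_n = n²a₀/Z = 7² × 5.29 × 10⁻¹¹ / 9
    = 49 × 5.29 × 10⁻¹¹ / 9 = 2.88 × 10⁻¹⁰ m

2.88 × 10⁻¹⁰ m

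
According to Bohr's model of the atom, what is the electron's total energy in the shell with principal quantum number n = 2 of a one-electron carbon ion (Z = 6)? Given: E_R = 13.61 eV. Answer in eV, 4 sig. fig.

-122.5 eV

E_n = −E_R·Z²/n² = −13.61 × 6²/2² = -122.5 eV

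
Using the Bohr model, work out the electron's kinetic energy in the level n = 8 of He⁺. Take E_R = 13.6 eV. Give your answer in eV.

For a Coulomb orbit the virial theorem gives K = −E_n.
E_n = −E_R·Z²/n², so K = E_R·Z²/n² = 13.6 × 2²/8² = 0.850 eV

0.850 eV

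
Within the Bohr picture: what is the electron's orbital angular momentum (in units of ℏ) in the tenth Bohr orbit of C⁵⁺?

10

L_n = nℏ, so L/ℏ = n = 10.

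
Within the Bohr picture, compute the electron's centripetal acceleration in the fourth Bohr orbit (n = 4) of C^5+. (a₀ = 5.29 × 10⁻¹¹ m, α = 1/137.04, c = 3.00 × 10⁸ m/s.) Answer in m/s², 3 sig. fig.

r = n²a₀/Z = 1.41 × 10⁻¹⁰ m, v = Zαc/n = 3.28 × 10⁶ m/s
a = v²/r = (3.28 × 10⁶)² / 1.41 × 10⁻¹⁰ = 7.64 × 10²² m/s²

7.64 × 10²² m/s²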